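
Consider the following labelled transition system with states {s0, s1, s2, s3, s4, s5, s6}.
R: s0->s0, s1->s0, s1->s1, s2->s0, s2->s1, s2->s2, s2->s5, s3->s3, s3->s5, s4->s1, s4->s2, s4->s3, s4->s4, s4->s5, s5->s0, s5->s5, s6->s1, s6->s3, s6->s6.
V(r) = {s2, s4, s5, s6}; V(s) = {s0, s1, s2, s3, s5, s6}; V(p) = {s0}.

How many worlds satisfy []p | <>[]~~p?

4

Let φ = []p | <>[]~~p. Evaluate φ at each world:
  s0 (successors {s0}): φ is true.
  s1 (successors {s0, s1}): φ is true.
  s2 (successors {s0, s1, s2, s5}): φ is true.
  s3 (successors {s3, s5}): φ is false.
  s4 (successors {s1, s2, s3, s4, s5}): φ is false.
  s5 (successors {s0, s5}): φ is true.
  s6 (successors {s1, s3, s6}): φ is false.
For instance, at s3:
  At s3: []p is false, <>[]~~p is false, so []p | <>[]~~p is false.
    At s3: []p requires p at every successor {s3, s5}.
      p fails at s3, so []p is false at s3.
    At s3: <>[]~~p requires []~~p at some successor in {s3, s5}.
      At s3: []~~p is false.
      At s5: []~~p is false.
    So <>[]~~p is false at s3.
Satisfying worlds: {s0, s1, s2, s5}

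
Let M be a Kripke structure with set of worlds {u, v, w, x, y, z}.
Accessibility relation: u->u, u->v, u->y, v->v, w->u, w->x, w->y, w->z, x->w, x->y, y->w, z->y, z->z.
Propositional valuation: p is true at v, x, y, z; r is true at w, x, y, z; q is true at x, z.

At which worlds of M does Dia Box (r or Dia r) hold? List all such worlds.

Recall that Box ψ holds at a world iff ψ holds at every accessible world, and Dia ψ holds iff ψ holds at some accessible world.
Let φ = Dia Box (r or Dia r). Evaluate φ at each world:
  u (successors {u, v, y}): φ is true.
  v (successors {v}): φ is false.
  w (successors {u, x, y, z}): φ is true.
  x (successors {w, y}): φ is true.
  y (successors {w}): φ is true.
  z (successors {y, z}): φ is true.
For instance, at x:
  At x: Dia Box (r or Dia r) requires Box (r or Dia r) at some successor in {w, y}.
    Box (r or Dia r) holds at w, so Dia Box (r or Dia r) is true at x.
      At w: Box (r or Dia r) requires r or Dia r at every successor {u, x, y, z}.
        At u: r or Dia r is true.
        At x: r or Dia r is true.
        At y: r or Dia r is true.
        At z: r or Dia r is true.
      So Box (r or Dia r) is true at w.
Satisfying worlds: {u, w, x, y, z}

u, w, x, y, z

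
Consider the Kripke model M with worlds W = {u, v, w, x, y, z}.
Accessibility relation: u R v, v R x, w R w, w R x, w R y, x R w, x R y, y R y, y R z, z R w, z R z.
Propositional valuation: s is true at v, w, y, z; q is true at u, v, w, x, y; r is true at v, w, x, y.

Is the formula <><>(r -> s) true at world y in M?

At y: <><>(r -> s) requires <>(r -> s) at some successor in {y, z}.
  <>(r -> s) holds at y, so <><>(r -> s) is true at y.
    At y: <>(r -> s) requires r -> s at some successor in {y, z}.
      r -> s holds at y, so <>(r -> s) is true at y.

Yes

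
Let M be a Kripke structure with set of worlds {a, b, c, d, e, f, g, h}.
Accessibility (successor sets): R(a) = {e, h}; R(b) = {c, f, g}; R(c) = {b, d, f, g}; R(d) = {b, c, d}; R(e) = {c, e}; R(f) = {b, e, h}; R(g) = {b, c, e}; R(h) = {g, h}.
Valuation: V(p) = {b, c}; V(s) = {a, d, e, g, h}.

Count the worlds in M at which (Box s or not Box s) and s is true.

5

Let φ = (Box s or not Box s) and s. Evaluate φ at each world:
  a (successors {e, h}): φ is true.
  b (successors {c, f, g}): φ is false.
  c (successors {b, d, f, g}): φ is false.
  d (successors {b, c, d}): φ is true.
  e (successors {c, e}): φ is true.
  f (successors {b, e, h}): φ is false.
  g (successors {b, c, e}): φ is true.
  h (successors {g, h}): φ is true.
For instance, at a:
  At a: Box s or not Box s is true, s is true, so (Box s or not Box s) and s is true.
    At a: Box s is true, not Box s is false, so Box s or not Box s is true.
      At a: Box s requires s at every successor {e, h}.
        At e: s is true.
        At h: s is true.
      So Box s is true at a.
      At a: Box s is true, so not Box s is false.
Satisfying worlds: {a, d, e, g, h}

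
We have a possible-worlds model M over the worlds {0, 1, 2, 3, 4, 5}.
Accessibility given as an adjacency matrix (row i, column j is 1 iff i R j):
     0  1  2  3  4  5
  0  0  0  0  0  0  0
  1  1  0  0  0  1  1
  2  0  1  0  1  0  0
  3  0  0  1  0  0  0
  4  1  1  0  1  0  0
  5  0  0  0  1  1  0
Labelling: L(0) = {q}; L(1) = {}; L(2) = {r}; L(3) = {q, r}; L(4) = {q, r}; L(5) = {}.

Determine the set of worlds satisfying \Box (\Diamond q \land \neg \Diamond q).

0

Let φ = \Box (\Diamond q \land \neg \Diamond q). Evaluate φ at each world:
  0 (successors ∅): φ is true.
  1 (successors {0, 4, 5}): φ is false.
  2 (successors {1, 3}): φ is false.
  3 (successors {2}): φ is false.
  4 (successors {0, 1, 3}): φ is false.
  5 (successors {3, 4}): φ is false.
For instance, at 1:
  At 1: \Box (\Diamond q \land \neg \Diamond q) requires \Diamond q \land \neg \Diamond q at every successor {0, 4, 5}.
    \Diamond q \land \neg \Diamond q fails at 0, so \Box (\Diamond q \land \neg \Diamond q) is false at 1.
      At 0: \Diamond q is false, \neg \Diamond q is true, so \Diamond q \land \neg \Diamond q is false.
Satisfying worlds: {0}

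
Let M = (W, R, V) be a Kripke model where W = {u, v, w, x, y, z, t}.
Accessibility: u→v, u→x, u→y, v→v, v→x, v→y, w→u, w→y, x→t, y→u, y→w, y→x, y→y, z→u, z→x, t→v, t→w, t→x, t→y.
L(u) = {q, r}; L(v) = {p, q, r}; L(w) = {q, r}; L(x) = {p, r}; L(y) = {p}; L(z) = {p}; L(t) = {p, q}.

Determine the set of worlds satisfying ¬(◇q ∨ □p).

none

Let φ = ¬(◇q ∨ □p). Evaluate φ at each world:
  u (successors {v, x, y}): φ is false.
  v (successors {v, x, y}): φ is false.
  w (successors {u, y}): φ is false.
  x (successors {t}): φ is false.
  y (successors {u, w, x, y}): φ is false.
  z (successors {u, x}): φ is false.
  t (successors {v, w, x, y}): φ is false.
For instance, at t:
  At t: ◇q ∨ □p is true, so ¬(◇q ∨ □p) is false.
    At t: ◇q is true, □p is false, so ◇q ∨ □p is true.
      At t: ◇q requires q at some successor in {v, w, x, y}.
        q holds at v, so ◇q is true at t.
      At t: □p requires p at every successor {v, w, x, y}.
        p fails at w, so □p is false at t.
Satisfying worlds: none.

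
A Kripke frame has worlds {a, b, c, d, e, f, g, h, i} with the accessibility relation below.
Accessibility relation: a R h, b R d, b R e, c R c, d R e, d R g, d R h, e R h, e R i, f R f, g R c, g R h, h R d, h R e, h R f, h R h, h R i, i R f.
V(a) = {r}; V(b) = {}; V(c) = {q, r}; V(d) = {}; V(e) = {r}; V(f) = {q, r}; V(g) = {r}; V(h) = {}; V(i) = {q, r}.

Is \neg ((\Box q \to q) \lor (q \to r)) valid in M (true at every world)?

No

Let φ = \neg ((\Box q \to q) \lor (q \to r)). Evaluate φ at each world:
  a (successors {h}): φ is false.
  b (successors {d, e}): φ is false.
  c (successors {c}): φ is false.
  d (successors {e, g, h}): φ is false.
  e (successors {h, i}): φ is false.
  f (successors {f}): φ is false.
  g (successors {c, h}): φ is false.
  h (successors {d, e, f, h, i}): φ is false.
  i (successors {f}): φ is false.
Detail at a (counterexample):
  At a: (\Box q \to q) \lor (q \to r) is true, so \neg ((\Box q \to q) \lor (q \to r)) is false.
    At a: \Box q \to q is true, q \to r is true, so (\Box q \to q) \lor (q \to r) is true.
      At a: \Box q is false, q is false, so \Box q \to q is true.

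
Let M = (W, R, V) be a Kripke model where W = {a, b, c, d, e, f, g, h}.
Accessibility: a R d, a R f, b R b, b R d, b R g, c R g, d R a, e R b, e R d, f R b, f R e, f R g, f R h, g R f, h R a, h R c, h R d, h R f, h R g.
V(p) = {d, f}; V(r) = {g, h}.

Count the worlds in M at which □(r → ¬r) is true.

4

Let φ = □(r → ¬r). Evaluate φ at each world:
  a (successors {d, f}): φ is true.
  b (successors {b, d, g}): φ is false.
  c (successors {g}): φ is false.
  d (successors {a}): φ is true.
  e (successors {b, d}): φ is true.
  f (successors {b, e, g, h}): φ is false.
  g (successors {f}): φ is true.
  h (successors {a, c, d, f, g}): φ is false.
For instance, at a:
  At a: □(r → ¬r) requires r → ¬r at every successor {d, f}.
    At d: r → ¬r is true.
    At f: r → ¬r is true.
  So □(r → ¬r) is true at a.
Satisfying worlds: {a, d, e, g}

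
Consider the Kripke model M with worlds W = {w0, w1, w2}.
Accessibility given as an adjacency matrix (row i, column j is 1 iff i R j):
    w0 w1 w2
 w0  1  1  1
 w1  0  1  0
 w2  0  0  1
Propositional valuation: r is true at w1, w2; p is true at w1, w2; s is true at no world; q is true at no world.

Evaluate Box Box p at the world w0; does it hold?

At w0: Box Box p requires Box p at every successor {w0, w1, w2}.
  Box p fails at w0, so Box Box p is false at w0.
    At w0: Box p requires p at every successor {w0, w1, w2}.
      p fails at w0, so Box p is false at w0.

No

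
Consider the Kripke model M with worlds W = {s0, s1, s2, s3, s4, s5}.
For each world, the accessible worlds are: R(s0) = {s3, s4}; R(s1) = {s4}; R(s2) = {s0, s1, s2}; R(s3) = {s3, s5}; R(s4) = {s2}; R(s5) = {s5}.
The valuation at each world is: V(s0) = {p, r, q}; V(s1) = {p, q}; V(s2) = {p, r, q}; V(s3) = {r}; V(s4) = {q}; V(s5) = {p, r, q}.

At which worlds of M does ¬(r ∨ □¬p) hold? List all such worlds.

Recall that □ψ holds at a world iff ψ holds at every accessible world, and ◇ψ holds iff ψ holds at some accessible world.
Let φ = ¬(r ∨ □¬p). Evaluate φ at each world:
  s0 (successors {s3, s4}): φ is false.
  s1 (successors {s4}): φ is false.
  s2 (successors {s0, s1, s2}): φ is false.
  s3 (successors {s3, s5}): φ is false.
  s4 (successors {s2}): φ is true.
  s5 (successors {s5}): φ is false.
For instance, at s1:
  At s1: r ∨ □¬p is true, so ¬(r ∨ □¬p) is false.
    At s1: r is false, □¬p is true, so r ∨ □¬p is true.
      At s1: □¬p requires ¬p at every successor {s4}.
        At s4: ¬p is true.
      So □¬p is true at s1.
Satisfying worlds: {s4}

s4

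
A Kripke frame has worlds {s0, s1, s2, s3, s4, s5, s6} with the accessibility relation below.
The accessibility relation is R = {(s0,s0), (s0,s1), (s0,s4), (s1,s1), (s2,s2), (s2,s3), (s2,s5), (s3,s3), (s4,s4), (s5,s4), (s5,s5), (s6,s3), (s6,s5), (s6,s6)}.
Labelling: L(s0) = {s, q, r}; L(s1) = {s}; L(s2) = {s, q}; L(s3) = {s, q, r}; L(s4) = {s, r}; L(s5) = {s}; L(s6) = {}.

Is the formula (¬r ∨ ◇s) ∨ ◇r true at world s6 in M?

Yes

At s6: ¬r ∨ ◇s is true, ◇r is true, so (¬r ∨ ◇s) ∨ ◇r is true.
  At s6: ¬r is true, ◇s is true, so ¬r ∨ ◇s is true.
    At s6: ◇s requires s at some successor in {s3, s5, s6}.
      s holds at s3, so ◇s is true at s6.
  At s6: ◇r requires r at some successor in {s3, s5, s6}.
    r holds at s3, so ◇r is true at s6.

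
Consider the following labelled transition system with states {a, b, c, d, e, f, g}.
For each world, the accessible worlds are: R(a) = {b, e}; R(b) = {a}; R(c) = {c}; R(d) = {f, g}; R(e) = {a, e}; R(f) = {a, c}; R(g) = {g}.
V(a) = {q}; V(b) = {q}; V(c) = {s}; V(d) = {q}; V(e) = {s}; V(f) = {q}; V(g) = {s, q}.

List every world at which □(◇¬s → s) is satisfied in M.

Recall that □ψ holds at a world iff ψ holds at every accessible world, and ◇ψ holds iff ψ holds at some accessible world.
Let φ = □(◇¬s → s). Evaluate φ at each world:
  a (successors {b, e}): φ is false.
  b (successors {a}): φ is false.
  c (successors {c}): φ is true.
  d (successors {f, g}): φ is false.
  e (successors {a, e}): φ is false.
  f (successors {a, c}): φ is false.
  g (successors {g}): φ is true.
For instance, at d:
  At d: □(◇¬s → s) requires ◇¬s → s at every successor {f, g}.
    ◇¬s → s fails at f, so □(◇¬s → s) is false at d.
      At f: ◇¬s is true, s is false, so ◇¬s → s is false.
Satisfying worlds: {c, g}

c, g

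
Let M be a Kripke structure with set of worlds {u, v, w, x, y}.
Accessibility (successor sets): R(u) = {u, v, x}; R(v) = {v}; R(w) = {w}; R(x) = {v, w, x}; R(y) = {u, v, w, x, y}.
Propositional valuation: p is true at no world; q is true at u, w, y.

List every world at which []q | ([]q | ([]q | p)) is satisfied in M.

w

Let φ = []q | ([]q | ([]q | p)). Evaluate φ at each world:
  u (successors {u, v, x}): φ is false.
  v (successors {v}): φ is false.
  w (successors {w}): φ is true.
  x (successors {v, w, x}): φ is false.
  y (successors {u, v, w, x, y}): φ is false.
For instance, at x:
  At x: []q is false, []q | ([]q | p) is false, so []q | ([]q | ([]q | p)) is false.
    At x: []q requires q at every successor {v, w, x}.
      q fails at v, so []q is false at x.
    At x: []q is false, []q | p is false, so []q | ([]q | p) is false.
      At x: []q requires q at every successor {v, w, x}.
        q fails at v, so []q is false at x.
      At x: []q is false, p is false, so []q | p is false.
Satisfying worlds: {w}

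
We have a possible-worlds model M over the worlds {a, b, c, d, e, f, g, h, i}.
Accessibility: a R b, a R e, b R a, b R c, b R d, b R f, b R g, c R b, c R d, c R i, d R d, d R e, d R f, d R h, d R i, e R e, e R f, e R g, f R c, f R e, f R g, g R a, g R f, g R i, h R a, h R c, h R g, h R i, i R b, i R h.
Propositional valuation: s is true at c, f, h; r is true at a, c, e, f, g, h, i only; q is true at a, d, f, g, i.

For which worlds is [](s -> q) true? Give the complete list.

a, c, e, g

Recall that []ψ holds at a world iff ψ holds at every accessible world, and <>ψ holds iff ψ holds at some accessible world.
Let φ = [](s -> q). Evaluate φ at each world:
  a (successors {b, e}): φ is true.
  b (successors {a, c, d, f, g}): φ is false.
  c (successors {b, d, i}): φ is true.
  d (successors {d, e, f, h, i}): φ is false.
  e (successors {e, f, g}): φ is true.
  f (successors {c, e, g}): φ is false.
  g (successors {a, f, i}): φ is true.
  h (successors {a, c, g, i}): φ is false.
  i (successors {b, h}): φ is false.
For instance, at a:
  At a: [](s -> q) requires s -> q at every successor {b, e}.
    At b: s -> q is true.
    At e: s -> q is true.
  So [](s -> q) is true at a.
Satisfying worlds: {a, c, e, g}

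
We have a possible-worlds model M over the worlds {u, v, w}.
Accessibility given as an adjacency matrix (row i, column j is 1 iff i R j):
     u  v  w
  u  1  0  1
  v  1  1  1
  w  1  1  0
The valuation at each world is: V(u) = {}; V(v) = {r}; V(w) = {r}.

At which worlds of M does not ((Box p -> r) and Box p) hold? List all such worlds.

u, v, w

Recall that Box ψ holds at a world iff ψ holds at every accessible world, and Dia ψ holds iff ψ holds at some accessible world.
Let φ = not ((Box p -> r) and Box p). Evaluate φ at each world:
  u (successors {u, w}): φ is true.
  v (successors {u, v, w}): φ is true.
  w (successors {u, v}): φ is true.
For instance, at u:
  At u: (Box p -> r) and Box p is false, so not ((Box p -> r) and Box p) is true.
    At u: Box p -> r is true, Box p is false, so (Box p -> r) and Box p is false.
      At u: Box p is false, r is false, so Box p -> r is true.
      At u: Box p requires p at every successor {u, w}.
        p fails at u, so Box p is false at u.
Satisfying worlds: {u, v, w}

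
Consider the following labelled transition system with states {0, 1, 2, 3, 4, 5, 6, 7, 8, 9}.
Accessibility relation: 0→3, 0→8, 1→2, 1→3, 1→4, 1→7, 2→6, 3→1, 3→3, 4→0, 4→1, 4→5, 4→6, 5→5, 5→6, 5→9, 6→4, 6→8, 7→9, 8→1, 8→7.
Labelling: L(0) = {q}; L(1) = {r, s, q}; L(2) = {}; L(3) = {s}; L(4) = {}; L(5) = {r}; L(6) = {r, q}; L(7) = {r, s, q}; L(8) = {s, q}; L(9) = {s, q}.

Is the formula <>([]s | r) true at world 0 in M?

Yes

At 0: <>([]s | r) requires []s | r at some successor in {3, 8}.
  []s | r holds at 3, so <>([]s | r) is true at 0.
    At 3: []s is true, r is false, so []s | r is true.
      At 3: []s requires s at every successor {1, 3}.
        At 1: s is true.
        At 3: s is true.
      So []s is true at 3.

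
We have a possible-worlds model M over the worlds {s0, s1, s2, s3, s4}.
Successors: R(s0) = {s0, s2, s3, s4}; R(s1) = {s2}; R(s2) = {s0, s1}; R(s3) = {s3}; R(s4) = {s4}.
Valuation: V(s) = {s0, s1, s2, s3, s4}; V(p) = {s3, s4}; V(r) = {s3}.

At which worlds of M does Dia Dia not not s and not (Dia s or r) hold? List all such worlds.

Let φ = Dia Dia not not s and not (Dia s or r). Evaluate φ at each world:
  s0 (successors {s0, s2, s3, s4}): φ is false.
  s1 (successors {s2}): φ is false.
  s2 (successors {s0, s1}): φ is false.
  s3 (successors {s3}): φ is false.
  s4 (successors {s4}): φ is false.
For instance, at s0:
  At s0: Dia Dia not not s is true, not (Dia s or r) is false, so Dia Dia not not s and not (Dia s or r) is false.
    At s0: Dia Dia not not s requires Dia not not s at some successor in {s0, s2, s3, s4}.
      Dia not not s holds at s0, so Dia Dia not not s is true at s0.
    At s0: Dia s or r is true, so not (Dia s or r) is false.
      At s0: Dia s is true, r is false, so Dia s or r is true.
Satisfying worlds: none.

none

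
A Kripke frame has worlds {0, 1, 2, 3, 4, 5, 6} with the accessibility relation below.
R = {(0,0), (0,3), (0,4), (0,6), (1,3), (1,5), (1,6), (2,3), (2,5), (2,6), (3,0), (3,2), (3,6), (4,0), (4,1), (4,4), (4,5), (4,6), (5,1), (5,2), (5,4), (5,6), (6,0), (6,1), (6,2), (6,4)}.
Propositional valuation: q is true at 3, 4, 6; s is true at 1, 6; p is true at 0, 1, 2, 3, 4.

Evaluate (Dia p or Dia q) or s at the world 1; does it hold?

At 1: Dia p or Dia q is true, s is true, so (Dia p or Dia q) or s is true.
  At 1: Dia p is true, Dia q is true, so Dia p or Dia q is true.
    At 1: Dia p requires p at some successor in {3, 5, 6}.
      p holds at 3, so Dia p is true at 1.
    At 1: Dia q requires q at some successor in {3, 5, 6}.
      q holds at 3, so Dia q is true at 1.

Yes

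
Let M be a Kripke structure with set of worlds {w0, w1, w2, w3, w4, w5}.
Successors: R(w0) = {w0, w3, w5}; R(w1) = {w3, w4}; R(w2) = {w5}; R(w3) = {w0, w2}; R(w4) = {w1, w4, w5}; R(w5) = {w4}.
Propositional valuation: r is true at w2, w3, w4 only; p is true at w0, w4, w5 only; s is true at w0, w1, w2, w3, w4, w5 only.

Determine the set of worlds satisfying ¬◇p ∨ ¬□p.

w0, w1, w3, w4

Recall that □ψ holds at a world iff ψ holds at every accessible world, and ◇ψ holds iff ψ holds at some accessible world.
Let φ = ¬◇p ∨ ¬□p. Evaluate φ at each world:
  w0 (successors {w0, w3, w5}): φ is true.
  w1 (successors {w3, w4}): φ is true.
  w2 (successors {w5}): φ is false.
  w3 (successors {w0, w2}): φ is true.
  w4 (successors {w1, w4, w5}): φ is true.
  w5 (successors {w4}): φ is false.
For instance, at w5:
  At w5: ¬◇p is false, ¬□p is false, so ¬◇p ∨ ¬□p is false.
    At w5: ◇p is true, so ¬◇p is false.
      At w5: ◇p requires p at some successor in {w4}.
        p holds at w4, so ◇p is true at w5.
    At w5: □p is true, so ¬□p is false.
      At w5: □p requires p at every successor {w4}.
        At w4: p is true.
      So □p is true at w5.
Satisfying worlds: {w0, w1, w3, w4}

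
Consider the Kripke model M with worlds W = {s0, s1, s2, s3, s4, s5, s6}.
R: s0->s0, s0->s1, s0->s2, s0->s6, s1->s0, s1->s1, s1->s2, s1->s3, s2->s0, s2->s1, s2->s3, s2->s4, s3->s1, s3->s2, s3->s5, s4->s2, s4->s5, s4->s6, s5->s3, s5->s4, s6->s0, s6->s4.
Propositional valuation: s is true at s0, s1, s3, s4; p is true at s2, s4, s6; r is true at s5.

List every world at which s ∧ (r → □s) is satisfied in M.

s0, s1, s3, s4

Let φ = s ∧ (r → □s). Evaluate φ at each world:
  s0 (successors {s0, s1, s2, s6}): φ is true.
  s1 (successors {s0, s1, s2, s3}): φ is true.
  s2 (successors {s0, s1, s3, s4}): φ is false.
  s3 (successors {s1, s2, s5}): φ is true.
  s4 (successors {s2, s5, s6}): φ is true.
  s5 (successors {s3, s4}): φ is false.
  s6 (successors {s0, s4}): φ is false.
For instance, at s0:
  At s0: s is true, r → □s is true, so s ∧ (r → □s) is true.
    At s0: r is false, □s is false, so r → □s is true.
      At s0: □s requires s at every successor {s0, s1, s2, s6}.
        s fails at s2, so □s is false at s0.
Satisfying worlds: {s0, s1, s3, s4}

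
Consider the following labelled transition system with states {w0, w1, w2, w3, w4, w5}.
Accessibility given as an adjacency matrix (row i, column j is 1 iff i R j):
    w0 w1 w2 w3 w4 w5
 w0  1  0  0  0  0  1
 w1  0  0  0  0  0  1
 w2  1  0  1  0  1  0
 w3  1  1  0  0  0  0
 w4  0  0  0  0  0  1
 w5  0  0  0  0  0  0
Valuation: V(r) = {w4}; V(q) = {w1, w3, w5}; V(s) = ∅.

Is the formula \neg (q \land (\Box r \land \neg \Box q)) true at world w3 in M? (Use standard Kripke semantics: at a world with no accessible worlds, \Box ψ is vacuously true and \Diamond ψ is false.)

At w3: q \land (\Box r \land \neg \Box q) is false, so \neg (q \land (\Box r \land \neg \Box q)) is true.
  At w3: q is true, \Box r \land \neg \Box q is false, so q \land (\Box r \land \neg \Box q) is false.
    At w3: \Box r is false, \neg \Box q is true, so \Box r \land \neg \Box q is false.
      At w3: \Box r requires r at every successor {w0, w1}.
        r fails at w0, so \Box r is false at w3.
      At w3: \Box q is false, so \neg \Box q is true.

Yes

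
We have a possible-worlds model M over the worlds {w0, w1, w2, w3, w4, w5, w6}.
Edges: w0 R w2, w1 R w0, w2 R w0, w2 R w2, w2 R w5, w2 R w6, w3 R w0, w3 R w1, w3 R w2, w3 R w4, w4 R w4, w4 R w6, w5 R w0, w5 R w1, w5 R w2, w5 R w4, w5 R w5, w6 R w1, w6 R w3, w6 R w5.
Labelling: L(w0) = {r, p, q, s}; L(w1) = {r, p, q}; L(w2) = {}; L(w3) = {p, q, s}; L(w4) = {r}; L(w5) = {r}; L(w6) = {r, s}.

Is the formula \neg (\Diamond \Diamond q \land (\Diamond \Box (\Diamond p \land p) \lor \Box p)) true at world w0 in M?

At w0: \Diamond \Diamond q \land (\Diamond \Box (\Diamond p \land p) \lor \Box p) is false, so \neg (\Diamond \Diamond q \land (\Diamond \Box (\Diamond p \land p) \lor \Box p)) is true.
  At w0: \Diamond \Diamond q is true, \Diamond \Box (\Diamond p \land p) \lor \Box p is false, so \Diamond \Diamond q \land (\Diamond \Box (\Diamond p \land p) \lor \Box p) is false.
    At w0: \Diamond \Diamond q requires \Diamond q at some successor in {w2}.
      \Diamond q holds at w2, so \Diamond \Diamond q is true at w0.
    At w0: \Diamond \Box (\Diamond p \land p) is false, \Box p is false, so \Diamond \Box (\Diamond p \land p) \lor \Box p is false.
      At w0: \Diamond \Box (\Diamond p \land p) requires \Box (\Diamond p \land p) at some successor in {w2}.
        At w2: \Box (\Diamond p \land p) is false.
      So \Diamond \Box (\Diamond p \land p) is false at w0.
      At w0: \Box p requires p at every successor {w2}.
        p fails at w2, so \Box p is false at w0.

Yes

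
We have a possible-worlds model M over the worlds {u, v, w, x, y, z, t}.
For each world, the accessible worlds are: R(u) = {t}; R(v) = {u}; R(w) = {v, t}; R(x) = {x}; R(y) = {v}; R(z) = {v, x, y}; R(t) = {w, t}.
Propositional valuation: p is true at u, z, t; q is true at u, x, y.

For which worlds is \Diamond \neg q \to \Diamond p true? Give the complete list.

u, v, w, x, t

Recall that \Diamond ψ holds at a world iff ψ holds at some accessible world.
Let φ = \Diamond \neg q \to \Diamond p. Evaluate φ at each world:
  u (successors {t}): φ is true.
  v (successors {u}): φ is true.
  w (successors {v, t}): φ is true.
  x (successors {x}): φ is true.
  y (successors {v}): φ is false.
  z (successors {v, x, y}): φ is false.
  t (successors {w, t}): φ is true.
For instance, at w:
  At w: \Diamond \neg q is true, \Diamond p is true, so \Diamond \neg q \to \Diamond p is true.
    At w: \Diamond \neg q requires \neg q at some successor in {v, t}.
      \neg q holds at v, so \Diamond \neg q is true at w.
    At w: \Diamond p requires p at some successor in {v, t}.
      p holds at t, so \Diamond p is true at w.
Satisfying worlds: {u, v, w, x, t}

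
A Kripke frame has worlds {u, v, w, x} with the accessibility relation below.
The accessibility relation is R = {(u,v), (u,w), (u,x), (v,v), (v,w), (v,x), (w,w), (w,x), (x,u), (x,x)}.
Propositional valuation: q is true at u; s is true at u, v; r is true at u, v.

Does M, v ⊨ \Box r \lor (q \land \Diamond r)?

Recall that \Box ψ holds at a world iff ψ holds at every accessible world, and \Diamond ψ holds iff ψ holds at some accessible world.
At v: \Box r is false, q \land \Diamond r is false, so \Box r \lor (q \land \Diamond r) is false.
  At v: \Box r requires r at every successor {v, w, x}.
    r fails at w, so \Box r is false at v.
  At v: q is false, \Diamond r is true, so q \land \Diamond r is false.
    At v: \Diamond r requires r at some successor in {v, w, x}.
      r holds at v, so \Diamond r is true at v.

No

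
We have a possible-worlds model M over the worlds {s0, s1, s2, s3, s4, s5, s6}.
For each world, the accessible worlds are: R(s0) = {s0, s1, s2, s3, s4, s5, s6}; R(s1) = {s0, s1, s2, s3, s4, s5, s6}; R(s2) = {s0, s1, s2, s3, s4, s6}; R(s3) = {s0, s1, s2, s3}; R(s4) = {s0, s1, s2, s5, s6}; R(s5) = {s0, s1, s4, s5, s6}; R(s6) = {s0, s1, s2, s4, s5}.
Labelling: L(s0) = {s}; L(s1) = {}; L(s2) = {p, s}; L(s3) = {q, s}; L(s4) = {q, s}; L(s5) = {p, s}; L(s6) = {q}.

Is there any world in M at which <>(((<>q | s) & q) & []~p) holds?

No

Recall that []ψ holds at a world iff ψ holds at every accessible world, and <>ψ holds iff ψ holds at some accessible world.
Let φ = <>(((<>q | s) & q) & []~p). Evaluate φ at each world:
  s0 (successors {s0, s1, s2, s3, s4, s5, s6}): φ is false.
  s1 (successors {s0, s1, s2, s3, s4, s5, s6}): φ is false.
  s2 (successors {s0, s1, s2, s3, s4, s6}): φ is false.
  s3 (successors {s0, s1, s2, s3}): φ is false.
  s4 (successors {s0, s1, s2, s5, s6}): φ is false.
  s5 (successors {s0, s1, s4, s5, s6}): φ is false.
  s6 (successors {s0, s1, s2, s4, s5}): φ is false.
For instance, at s4:
  At s4: <>(((<>q | s) & q) & []~p) requires ((<>q | s) & q) & []~p at some successor in {s0, s1, s2, s5, s6}.
    At s0: ((<>q | s) & q) & []~p is false.
    At s1: ((<>q | s) & q) & []~p is false.
    At s2: ((<>q | s) & q) & []~p is false.
    At s5: ((<>q | s) & q) & []~p is false.
    At s6: ((<>q | s) & q) & []~p is false.
  So <>(((<>q | s) & q) & []~p) is false at s4.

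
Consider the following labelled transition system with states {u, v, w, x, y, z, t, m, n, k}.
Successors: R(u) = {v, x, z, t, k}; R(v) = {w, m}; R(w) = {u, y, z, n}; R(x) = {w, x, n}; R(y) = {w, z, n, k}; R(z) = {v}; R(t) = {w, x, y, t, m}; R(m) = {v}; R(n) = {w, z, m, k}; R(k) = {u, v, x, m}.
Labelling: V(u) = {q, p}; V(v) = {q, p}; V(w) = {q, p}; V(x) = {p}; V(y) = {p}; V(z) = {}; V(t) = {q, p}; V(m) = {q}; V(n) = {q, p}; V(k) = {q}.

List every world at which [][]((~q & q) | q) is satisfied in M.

z, m

Let φ = [][]((~q & q) | q). Evaluate φ at each world:
  u (successors {v, x, z, t, k}): φ is false.
  v (successors {w, m}): φ is false.
  w (successors {u, y, z, n}): φ is false.
  x (successors {w, x, n}): φ is false.
  y (successors {w, z, n, k}): φ is false.
  z (successors {v}): φ is true.
  t (successors {w, x, y, t, m}): φ is false.
  m (successors {v}): φ is true.
  n (successors {w, z, m, k}): φ is false.
  k (successors {u, v, x, m}): φ is false.
For instance, at t:
  At t: [][]((~q & q) | q) requires []((~q & q) | q) at every successor {w, x, y, t, m}.
    []((~q & q) | q) fails at w, so [][]((~q & q) | q) is false at t.
      At w: []((~q & q) | q) requires (~q & q) | q at every successor {u, y, z, n}.
        (~q & q) | q fails at y, so []((~q & q) | q) is false at w.
Satisfying worlds: {z, m}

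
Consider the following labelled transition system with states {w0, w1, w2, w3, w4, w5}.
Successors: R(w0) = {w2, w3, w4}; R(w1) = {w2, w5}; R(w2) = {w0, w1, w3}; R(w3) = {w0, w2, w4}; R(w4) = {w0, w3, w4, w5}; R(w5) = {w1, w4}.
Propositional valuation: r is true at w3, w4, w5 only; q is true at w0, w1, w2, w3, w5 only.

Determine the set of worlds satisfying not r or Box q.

Recall that Box ψ holds at a world iff ψ holds at every accessible world, and Dia ψ holds iff ψ holds at some accessible world.
Let φ = not r or Box q. Evaluate φ at each world:
  w0 (successors {w2, w3, w4}): φ is true.
  w1 (successors {w2, w5}): φ is true.
  w2 (successors {w0, w1, w3}): φ is true.
  w3 (successors {w0, w2, w4}): φ is false.
  w4 (successors {w0, w3, w4, w5}): φ is false.
  w5 (successors {w1, w4}): φ is false.
For instance, at w1:
  At w1: not r is true, Box q is true, so not r or Box q is true.
    At w1: Box q requires q at every successor {w2, w5}.
      At w2: q is true.
      At w5: q is true.
    So Box q is true at w1.
Satisfying worlds: {w0, w1, w2}

w0, w1, w2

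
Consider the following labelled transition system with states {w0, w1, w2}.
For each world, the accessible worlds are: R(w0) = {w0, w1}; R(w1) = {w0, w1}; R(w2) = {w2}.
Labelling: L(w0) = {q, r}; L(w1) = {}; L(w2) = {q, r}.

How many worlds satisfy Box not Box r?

Let φ = Box not Box r. Evaluate φ at each world:
  w0 (successors {w0, w1}): φ is true.
  w1 (successors {w0, w1}): φ is true.
  w2 (successors {w2}): φ is false.
For instance, at w0:
  At w0: Box not Box r requires not Box r at every successor {w0, w1}.
      At w0: Box r is false, so not Box r is true.
      At w1: Box r is false, so not Box r is true.
  So Box not Box r is true at w0.
Satisfying worlds: {w0, w1}

2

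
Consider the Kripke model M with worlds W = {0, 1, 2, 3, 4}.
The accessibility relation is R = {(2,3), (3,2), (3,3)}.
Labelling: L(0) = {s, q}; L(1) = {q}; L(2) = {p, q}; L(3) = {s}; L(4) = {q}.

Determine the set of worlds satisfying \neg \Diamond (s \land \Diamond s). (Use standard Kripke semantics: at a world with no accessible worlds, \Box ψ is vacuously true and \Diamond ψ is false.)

0, 1, 4

Let φ = \neg \Diamond (s \land \Diamond s). Evaluate φ at each world:
  0 (successors ∅): φ is true.
  1 (successors ∅): φ is true.
  2 (successors {3}): φ is false.
  3 (successors {2, 3}): φ is false.
  4 (successors ∅): φ is true.
For instance, at 3:
  At 3: \Diamond (s \land \Diamond s) is true, so \neg \Diamond (s \land \Diamond s) is false.
    At 3: \Diamond (s \land \Diamond s) requires s \land \Diamond s at some successor in {2, 3}.
      s \land \Diamond s holds at 3, so \Diamond (s \land \Diamond s) is true at 3.
Satisfying worlds: {0, 1, 4}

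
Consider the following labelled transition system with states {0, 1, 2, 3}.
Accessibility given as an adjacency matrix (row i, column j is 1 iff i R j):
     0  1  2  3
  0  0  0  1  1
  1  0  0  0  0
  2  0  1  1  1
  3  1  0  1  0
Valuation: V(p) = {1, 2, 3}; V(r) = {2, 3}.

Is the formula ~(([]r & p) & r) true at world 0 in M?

Yes

At 0: ([]r & p) & r is false, so ~(([]r & p) & r) is true.
  At 0: []r & p is false, r is false, so ([]r & p) & r is false.
    At 0: []r is true, p is false, so []r & p is false.
      At 0: []r requires r at every successor {2, 3}.
        At 2: r is true.
        At 3: r is true.
      So []r is true at 0.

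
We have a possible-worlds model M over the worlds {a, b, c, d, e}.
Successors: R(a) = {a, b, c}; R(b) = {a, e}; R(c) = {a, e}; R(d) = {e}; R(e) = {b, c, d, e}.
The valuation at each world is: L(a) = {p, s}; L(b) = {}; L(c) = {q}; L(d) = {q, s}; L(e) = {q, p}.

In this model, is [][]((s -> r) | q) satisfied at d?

Recall that []ψ holds at a world iff ψ holds at every accessible world, and <>ψ holds iff ψ holds at some accessible world.
At d: [][]((s -> r) | q) requires []((s -> r) | q) at every successor {e}.
    At e: []((s -> r) | q) requires (s -> r) | q at every successor {b, c, d, e}.
      At b: (s -> r) | q is true.
      At c: (s -> r) | q is true.
      At d: (s -> r) | q is true.
      At e: (s -> r) | q is true.
    So []((s -> r) | q) is true at e.
So [][]((s -> r) | q) is true at d.

Yes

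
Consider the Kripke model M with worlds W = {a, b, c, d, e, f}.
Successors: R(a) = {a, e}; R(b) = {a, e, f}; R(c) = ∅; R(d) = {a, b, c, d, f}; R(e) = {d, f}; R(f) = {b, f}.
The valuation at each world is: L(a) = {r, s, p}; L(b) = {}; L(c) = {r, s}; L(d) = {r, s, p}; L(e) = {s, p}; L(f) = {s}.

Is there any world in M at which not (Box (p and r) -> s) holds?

No

Let φ = not (Box (p and r) -> s). Evaluate φ at each world:
  a (successors {a, e}): φ is false.
  b (successors {a, e, f}): φ is false.
  c (successors ∅): φ is false.
  d (successors {a, b, c, d, f}): φ is false.
  e (successors {d, f}): φ is false.
  f (successors {b, f}): φ is false.
For instance, at a:
  At a: Box (p and r) -> s is true, so not (Box (p and r) -> s) is false.
    At a: Box (p and r) is false, s is true, so Box (p and r) -> s is true.
      At a: Box (p and r) requires p and r at every successor {a, e}.
        p and r fails at e, so Box (p and r) is false at a.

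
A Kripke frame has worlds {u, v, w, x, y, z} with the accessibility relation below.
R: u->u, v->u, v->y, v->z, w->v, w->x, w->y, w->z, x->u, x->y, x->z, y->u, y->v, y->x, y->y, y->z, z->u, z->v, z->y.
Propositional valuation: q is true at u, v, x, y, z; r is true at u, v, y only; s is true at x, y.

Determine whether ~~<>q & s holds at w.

Recall that <>ψ holds at a world iff ψ holds at some accessible world.
At w: ~~<>q is true, s is false, so ~~<>q & s is false.
  At w: ~<>q is false, so ~~<>q is true.
    At w: <>q is true, so ~<>q is false.
      At w: <>q requires q at some successor in {v, x, y, z}.
        q holds at v, so <>q is true at w.

No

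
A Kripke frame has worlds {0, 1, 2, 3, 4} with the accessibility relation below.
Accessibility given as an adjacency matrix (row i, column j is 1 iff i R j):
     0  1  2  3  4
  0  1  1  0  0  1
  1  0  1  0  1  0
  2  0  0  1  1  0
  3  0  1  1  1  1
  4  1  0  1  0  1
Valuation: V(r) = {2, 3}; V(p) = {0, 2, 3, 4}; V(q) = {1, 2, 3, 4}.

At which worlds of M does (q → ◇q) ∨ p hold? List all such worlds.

Recall that ◇ψ holds at a world iff ψ holds at some accessible world.
Let φ = (q → ◇q) ∨ p. Evaluate φ at each world:
  0 (successors {0, 1, 4}): φ is true.
  1 (successors {1, 3}): φ is true.
  2 (successors {2, 3}): φ is true.
  3 (successors {1, 2, 3, 4}): φ is true.
  4 (successors {0, 2, 4}): φ is true.
For instance, at 2:
  At 2: q → ◇q is true, p is true, so (q → ◇q) ∨ p is true.
    At 2: q is true, ◇q is true, so q → ◇q is true.
      At 2: ◇q requires q at some successor in {2, 3}.
        q holds at 2, so ◇q is true at 2.
Satisfying worlds: {0, 1, 2, 3, 4}

0, 1, 2, 3, 4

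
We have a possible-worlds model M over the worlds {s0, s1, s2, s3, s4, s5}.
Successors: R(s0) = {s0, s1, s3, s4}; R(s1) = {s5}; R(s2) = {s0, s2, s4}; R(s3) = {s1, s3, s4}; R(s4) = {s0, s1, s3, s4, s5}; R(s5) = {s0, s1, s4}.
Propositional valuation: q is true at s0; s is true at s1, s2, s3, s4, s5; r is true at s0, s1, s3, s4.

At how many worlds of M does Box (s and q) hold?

Let φ = Box (s and q). Evaluate φ at each world:
  s0 (successors {s0, s1, s3, s4}): φ is false.
  s1 (successors {s5}): φ is false.
  s2 (successors {s0, s2, s4}): φ is false.
  s3 (successors {s1, s3, s4}): φ is false.
  s4 (successors {s0, s1, s3, s4, s5}): φ is false.
  s5 (successors {s0, s1, s4}): φ is false.
For instance, at s5:
  At s5: Box (s and q) requires s and q at every successor {s0, s1, s4}.
    s and q fails at s0, so Box (s and q) is false at s5.
Satisfying worlds: none.

0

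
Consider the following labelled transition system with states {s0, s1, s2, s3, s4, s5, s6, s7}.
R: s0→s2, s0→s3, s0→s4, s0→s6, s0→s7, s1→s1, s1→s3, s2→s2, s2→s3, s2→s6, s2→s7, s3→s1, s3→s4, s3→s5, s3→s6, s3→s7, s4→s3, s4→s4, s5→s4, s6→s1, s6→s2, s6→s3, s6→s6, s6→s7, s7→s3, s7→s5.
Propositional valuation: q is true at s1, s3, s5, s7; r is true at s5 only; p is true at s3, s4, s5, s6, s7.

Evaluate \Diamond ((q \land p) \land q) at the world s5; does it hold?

No

At s5: \Diamond ((q \land p) \land q) requires (q \land p) \land q at some successor in {s4}.
  At s4: (q \land p) \land q is false.
So \Diamond ((q \land p) \land q) is false at s5.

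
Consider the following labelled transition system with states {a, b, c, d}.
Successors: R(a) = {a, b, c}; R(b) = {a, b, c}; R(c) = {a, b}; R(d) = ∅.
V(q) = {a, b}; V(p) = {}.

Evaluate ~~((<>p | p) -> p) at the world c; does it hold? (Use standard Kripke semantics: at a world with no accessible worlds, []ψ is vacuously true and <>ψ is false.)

Recall that <>ψ holds at a world iff ψ holds at some accessible world.
At c: ~((<>p | p) -> p) is false, so ~~((<>p | p) -> p) is true.
  At c: (<>p | p) -> p is true, so ~((<>p | p) -> p) is false.
    At c: <>p | p is false, p is false, so (<>p | p) -> p is true.
      At c: <>p is false, p is false, so <>p | p is false.

Yes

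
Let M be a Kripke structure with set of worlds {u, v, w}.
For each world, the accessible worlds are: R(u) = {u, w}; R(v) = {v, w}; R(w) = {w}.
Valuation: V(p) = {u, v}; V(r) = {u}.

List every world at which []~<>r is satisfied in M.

Recall that []ψ holds at a world iff ψ holds at every accessible world, and <>ψ holds iff ψ holds at some accessible world.
Let φ = []~<>r. Evaluate φ at each world:
  u (successors {u, w}): φ is false.
  v (successors {v, w}): φ is true.
  w (successors {w}): φ is true.
For instance, at v:
  At v: []~<>r requires ~<>r at every successor {v, w}.
      At v: <>r is false, so ~<>r is true.
      At w: <>r is false, so ~<>r is true.
  So []~<>r is true at v.
Satisfying worlds: {v, w}

v, w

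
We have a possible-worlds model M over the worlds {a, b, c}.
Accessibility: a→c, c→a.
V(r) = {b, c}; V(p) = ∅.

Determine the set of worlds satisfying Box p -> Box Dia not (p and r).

a, b, c

Recall that Box ψ holds at a world iff ψ holds at every accessible world, and Dia ψ holds iff ψ holds at some accessible world.
Let φ = Box p -> Box Dia not (p and r). Evaluate φ at each world:
  a (successors {c}): φ is true.
  b (successors ∅): φ is true.
  c (successors {a}): φ is true.
For instance, at c:
  At c: Box p is false, Box Dia not (p and r) is true, so Box p -> Box Dia not (p and r) is true.
    At c: Box p requires p at every successor {a}.
      p fails at a, so Box p is false at c.
    At c: Box Dia not (p and r) requires Dia not (p and r) at every successor {a}.
      At a: Dia not (p and r) is true.
    So Box Dia not (p and r) is true at c.
Satisfying worlds: {a, b, c}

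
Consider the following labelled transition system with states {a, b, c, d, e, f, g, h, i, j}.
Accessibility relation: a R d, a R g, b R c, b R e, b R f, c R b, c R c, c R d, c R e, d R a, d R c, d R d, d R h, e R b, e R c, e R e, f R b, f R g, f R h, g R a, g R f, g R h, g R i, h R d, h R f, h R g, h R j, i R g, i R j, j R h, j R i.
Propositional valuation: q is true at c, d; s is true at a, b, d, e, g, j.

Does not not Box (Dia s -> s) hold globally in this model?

Let φ = not not Box (Dia s -> s). Evaluate φ at each world:
  a (successors {d, g}): φ is true.
  b (successors {c, e, f}): φ is false.
  c (successors {b, c, d, e}): φ is false.
  d (successors {a, c, d, h}): φ is false.
  e (successors {b, c, e}): φ is false.
  f (successors {b, g, h}): φ is false.
  g (successors {a, f, h, i}): φ is false.
  h (successors {d, f, g, j}): φ is false.
  i (successors {g, j}): φ is true.
  j (successors {h, i}): φ is false.
Detail at b (counterexample):
  At b: not Box (Dia s -> s) is true, so not not Box (Dia s -> s) is false.
    At b: Box (Dia s -> s) is false, so not Box (Dia s -> s) is true.
      At b: Box (Dia s -> s) requires Dia s -> s at every successor {c, e, f}.
        Dia s -> s fails at c, so Box (Dia s -> s) is false at b.

No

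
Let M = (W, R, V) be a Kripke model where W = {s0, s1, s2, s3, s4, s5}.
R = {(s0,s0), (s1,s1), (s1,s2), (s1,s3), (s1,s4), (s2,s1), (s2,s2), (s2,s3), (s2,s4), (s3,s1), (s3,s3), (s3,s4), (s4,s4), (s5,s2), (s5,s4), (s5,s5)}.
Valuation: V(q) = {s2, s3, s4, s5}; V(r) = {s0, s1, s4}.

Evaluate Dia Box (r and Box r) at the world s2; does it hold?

At s2: Dia Box (r and Box r) requires Box (r and Box r) at some successor in {s1, s2, s3, s4}.
  Box (r and Box r) holds at s4, so Dia Box (r and Box r) is true at s2.
    At s4: Box (r and Box r) requires r and Box r at every successor {s4}.
      At s4: r and Box r is true.
    So Box (r and Box r) is true at s4.

Yes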